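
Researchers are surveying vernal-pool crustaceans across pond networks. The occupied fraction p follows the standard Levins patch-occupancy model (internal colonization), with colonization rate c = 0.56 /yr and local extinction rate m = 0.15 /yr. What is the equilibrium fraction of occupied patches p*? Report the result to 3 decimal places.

At equilibrium, colonization balances extinction: c·p*·(1−p*) = m·p*.
So p* = 1 − m/c = 1 − 0.15/0.56 = 1 − 0.2679 = 0.7321.

0.732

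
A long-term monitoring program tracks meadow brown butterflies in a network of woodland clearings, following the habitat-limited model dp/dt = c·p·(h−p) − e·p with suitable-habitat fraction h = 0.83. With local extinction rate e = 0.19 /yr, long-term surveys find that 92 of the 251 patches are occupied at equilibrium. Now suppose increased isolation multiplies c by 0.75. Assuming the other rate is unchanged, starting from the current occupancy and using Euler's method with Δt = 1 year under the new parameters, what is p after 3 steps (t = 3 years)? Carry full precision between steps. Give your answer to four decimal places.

Observed p* = 92/251 = 0.36653.
Balance c(h−p*) = e gives c = e/(0.83 − 0.36653) = 0.19/0.46347 = 0.40995.
Starting from p₀ = 0.36653; update p ← p + (dp/dt)·Δt with the new parameters.
step 1: Δp = -0.01741, p = 0.34912
step 2: Δp = -0.01471, p = 0.33441
step 3: Δp = -0.01258, p = 0.32183

0.3218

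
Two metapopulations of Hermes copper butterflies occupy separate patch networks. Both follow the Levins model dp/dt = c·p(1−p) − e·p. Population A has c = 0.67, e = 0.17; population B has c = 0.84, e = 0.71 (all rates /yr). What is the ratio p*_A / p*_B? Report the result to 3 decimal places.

A: p*_A = 1 − 0.17/0.67 = 0.7463.
B: p*_B = 1 − 0.71/0.84 = 0.1548.
p*_A / p*_B = 0.7463/0.1548 = 4.8220.

4.822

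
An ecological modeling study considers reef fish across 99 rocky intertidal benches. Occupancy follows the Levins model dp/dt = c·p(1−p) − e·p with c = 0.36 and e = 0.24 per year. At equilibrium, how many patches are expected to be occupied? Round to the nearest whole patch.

p* = 1 − e/c = 1 − 0.24/0.36 = 0.3333.
Expected occupied patches = N × p* = 99 × 0.3333 = 33.00 ≈ 33.

33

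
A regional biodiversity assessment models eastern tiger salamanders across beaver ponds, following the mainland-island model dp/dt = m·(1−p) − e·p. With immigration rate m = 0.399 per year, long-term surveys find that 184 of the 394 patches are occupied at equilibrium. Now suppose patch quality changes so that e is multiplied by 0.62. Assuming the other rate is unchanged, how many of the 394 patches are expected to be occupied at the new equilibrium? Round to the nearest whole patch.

Observed p* = 184/394 = 0.46701.
Balance m(1−p*) = e·p* gives e = m(1−p*)/p* = 0.399×0.53299/0.46701 = 0.45537.
New p* = m/(m+e) = 0.39900/(0.39900+0.28233) = 0.58562.
Expected occupied = 394 × 0.58562 = 230.73 ≈ 231.

231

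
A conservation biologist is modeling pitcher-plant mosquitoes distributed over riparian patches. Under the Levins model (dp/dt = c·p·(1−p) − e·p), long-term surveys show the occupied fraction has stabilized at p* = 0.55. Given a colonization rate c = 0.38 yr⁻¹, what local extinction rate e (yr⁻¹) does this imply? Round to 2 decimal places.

0.17

At equilibrium c(1−p*) = e.
e = 0.38 × (1 − 0.55) = 0.38 × 0.4500 = 0.1710.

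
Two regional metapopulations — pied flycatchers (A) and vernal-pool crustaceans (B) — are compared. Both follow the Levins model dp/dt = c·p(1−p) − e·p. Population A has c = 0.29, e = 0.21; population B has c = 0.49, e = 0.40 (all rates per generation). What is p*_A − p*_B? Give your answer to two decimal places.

0.09

A: p*_A = 1 − 0.21/0.29 = 0.2759.
B: p*_B = 1 − 0.40/0.49 = 0.1837.
p*_A − p*_B = 0.2759 − 0.1837 = 0.0922.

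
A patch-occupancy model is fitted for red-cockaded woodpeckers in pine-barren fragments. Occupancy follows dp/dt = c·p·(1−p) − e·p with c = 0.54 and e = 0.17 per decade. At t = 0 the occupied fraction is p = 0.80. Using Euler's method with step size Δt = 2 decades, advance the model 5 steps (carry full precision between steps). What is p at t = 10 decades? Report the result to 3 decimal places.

0.685

Update rule: p ← p + [c·p·(1−p) − e·p]·Δt with Δt = 2.
  1  |  dp/dt·Δt = -0.099200  |  p_1 = 0.700800
  2  |  dp/dt·Δt = -0.011818  |  p_2 = 0.688982
  3  |  dp/dt·Δt = -0.002825  |  p_3 = 0.686157
  4  |  dp/dt·Δt = -0.000720  |  p_4 = 0.685437
  5  |  dp/dt·Δt = -0.000186  |  p_5 = 0.685251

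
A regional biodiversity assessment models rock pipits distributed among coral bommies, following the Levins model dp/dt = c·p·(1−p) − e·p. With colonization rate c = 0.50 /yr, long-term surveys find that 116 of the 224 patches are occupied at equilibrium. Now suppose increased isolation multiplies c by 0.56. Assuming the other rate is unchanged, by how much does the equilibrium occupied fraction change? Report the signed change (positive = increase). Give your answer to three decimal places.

-0.379

Observed p* = 116/224 = 0.51786.
Balance c(1−p*) = e gives e = 0.50×(1 − 0.51786) = 0.24107.
New p* = 1 − e/c = 1 − 0.24107/0.28000 = 0.13904.
Δp* = 0.13904 − 0.51786 = -0.37882.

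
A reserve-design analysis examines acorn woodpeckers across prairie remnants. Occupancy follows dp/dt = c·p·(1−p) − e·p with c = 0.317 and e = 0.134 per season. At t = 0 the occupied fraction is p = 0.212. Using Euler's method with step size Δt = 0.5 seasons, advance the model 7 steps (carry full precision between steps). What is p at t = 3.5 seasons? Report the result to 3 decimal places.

0.302

Update rule: p ← p + [c·p·(1−p) − e·p]·Δt with Δt = 0.5.
p: 0.21200 → 0.22427  (Δp = +0.01227)
p: 0.22427 → 0.23682  (Δp = +0.01255)
p: 0.23682 → 0.24960  (Δp = +0.01278)
p: 0.24960 → 0.26257  (Δp = +0.01296)
p: 0.26257 → 0.27566  (Δp = +0.01310)
p: 0.27566 → 0.28884  (Δp = +0.01318)
p: 0.28884 → 0.30205  (Δp = +0.01321)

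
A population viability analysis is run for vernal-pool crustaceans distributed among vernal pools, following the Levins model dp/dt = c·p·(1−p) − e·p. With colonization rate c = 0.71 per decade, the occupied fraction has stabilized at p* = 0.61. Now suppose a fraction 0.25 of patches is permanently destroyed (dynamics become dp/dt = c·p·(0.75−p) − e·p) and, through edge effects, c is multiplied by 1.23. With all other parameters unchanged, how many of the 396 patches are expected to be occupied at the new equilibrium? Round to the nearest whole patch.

Balance c(1−p*) = e gives e = 0.71×(1 − 0.61000) = 0.27690.
New p* = 0.75 − e/c = 0.75 − 0.27690/0.87330 = 0.43293.
Expected occupied = 396 × 0.43293 = 171.44 ≈ 171.

171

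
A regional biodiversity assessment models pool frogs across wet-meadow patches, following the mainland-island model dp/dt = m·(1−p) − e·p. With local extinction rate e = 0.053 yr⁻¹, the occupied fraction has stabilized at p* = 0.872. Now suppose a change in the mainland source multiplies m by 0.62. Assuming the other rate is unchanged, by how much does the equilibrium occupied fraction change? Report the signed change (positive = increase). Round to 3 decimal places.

Balance m(1−p*) = e·p* gives m = e·p*/(1−p*) = 0.053×0.87200/0.12800 = 0.36106.
New p* = m/(m+e) = 0.22386/(0.22386+0.05300) = 0.80857.
Δp* = 0.80857 − 0.87200 = -0.06343.

-0.063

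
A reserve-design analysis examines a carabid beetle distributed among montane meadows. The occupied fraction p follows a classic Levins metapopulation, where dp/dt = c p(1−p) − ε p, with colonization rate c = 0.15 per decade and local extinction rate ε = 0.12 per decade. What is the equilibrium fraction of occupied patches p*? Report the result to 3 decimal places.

0.200

Setting dp/dt = 0 and dividing through by p* gives c·(1−p*) = ε.
So p* = 1 − ε/c = 1 − 0.12/0.15 = 1 − 0.8000 = 0.2000.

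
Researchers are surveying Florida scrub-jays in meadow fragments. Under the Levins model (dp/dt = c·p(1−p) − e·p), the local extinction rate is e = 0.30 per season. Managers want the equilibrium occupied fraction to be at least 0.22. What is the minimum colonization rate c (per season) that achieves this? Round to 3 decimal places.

0.385

p* = 1 − e/c ≥ 0.22 requires e/c ≤ 0.7800, i.e. c ≥ e/0.7800.
c_min = 0.30/0.7800 = 0.3846.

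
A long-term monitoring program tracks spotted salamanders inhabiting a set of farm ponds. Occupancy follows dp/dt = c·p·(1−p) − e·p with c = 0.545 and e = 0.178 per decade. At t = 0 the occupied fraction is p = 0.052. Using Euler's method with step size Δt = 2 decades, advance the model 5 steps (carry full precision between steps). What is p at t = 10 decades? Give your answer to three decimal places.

Update rule: p ← p + [c·p·(1−p) − e·p]·Δt with Δt = 2.
t = 2: p = 0.05200 + (+0.03522) = 0.08722
t = 4: p = 0.08722 + (+0.05573) = 0.14295
t = 6: p = 0.14295 + (+0.08265) = 0.22560
t = 8: p = 0.22560 + (+0.11011) = 0.33571
t = 10: p = 0.33571 + (+0.12357) = 0.45928

0.459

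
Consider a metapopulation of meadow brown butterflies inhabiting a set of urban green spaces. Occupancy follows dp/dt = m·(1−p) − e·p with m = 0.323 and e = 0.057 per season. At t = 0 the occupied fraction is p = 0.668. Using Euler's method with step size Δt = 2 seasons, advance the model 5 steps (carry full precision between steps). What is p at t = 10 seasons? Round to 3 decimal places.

Update rule: p ← p + [m·(1−p) − e·p]·Δt with Δt = 2.
p: 0.66800 → 0.80632  (Δp = +0.13832)
p: 0.80632 → 0.83952  (Δp = +0.03320)
p: 0.83952 → 0.84748  (Δp = +0.00797)
p: 0.84748 → 0.84940  (Δp = +0.00191)
p: 0.84940 → 0.84986  (Δp = +0.00046)

0.850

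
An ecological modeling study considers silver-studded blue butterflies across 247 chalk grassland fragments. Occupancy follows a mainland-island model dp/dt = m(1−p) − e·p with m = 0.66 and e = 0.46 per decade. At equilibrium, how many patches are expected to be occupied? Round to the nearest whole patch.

p* = m/(m+e) = 0.66/1.1200 = 0.5893.
Expected occupied patches = N × p* = 247 × 0.5893 = 145.55 ≈ 146.

146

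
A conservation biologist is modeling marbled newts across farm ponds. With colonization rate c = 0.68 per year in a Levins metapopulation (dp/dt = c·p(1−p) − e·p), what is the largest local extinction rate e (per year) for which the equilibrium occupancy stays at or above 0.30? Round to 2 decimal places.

1 − e/c ≥ 0.30 ⇒ e ≤ c(1 − 0.30) = 0.68 × 0.7000.
e_max = 0.4760.

0.48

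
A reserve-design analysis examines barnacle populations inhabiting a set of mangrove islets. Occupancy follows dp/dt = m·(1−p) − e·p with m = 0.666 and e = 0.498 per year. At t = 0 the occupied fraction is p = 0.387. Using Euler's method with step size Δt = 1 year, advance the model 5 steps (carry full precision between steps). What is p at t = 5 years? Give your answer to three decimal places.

0.572

Update rule: p ← p + [m·(1−p) − e·p]·Δt with Δt = 1.
step 1: Δp = +0.21553, p = 0.60253
step 2: Δp = -0.03535, p = 0.56718
step 3: Δp = +0.00580, p = 0.57298
step 4: Δp = -0.00095, p = 0.57203
step 5: Δp = +0.00016, p = 0.57219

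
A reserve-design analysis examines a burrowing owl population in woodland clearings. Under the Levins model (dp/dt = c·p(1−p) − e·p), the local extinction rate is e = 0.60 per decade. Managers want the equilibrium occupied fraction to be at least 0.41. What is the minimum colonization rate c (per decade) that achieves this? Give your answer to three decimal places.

p* = 1 − e/c ≥ 0.41 requires e/c ≤ 0.5900, i.e. c ≥ e/0.5900.
c_min = 0.60/0.5900 = 1.0169.

1.017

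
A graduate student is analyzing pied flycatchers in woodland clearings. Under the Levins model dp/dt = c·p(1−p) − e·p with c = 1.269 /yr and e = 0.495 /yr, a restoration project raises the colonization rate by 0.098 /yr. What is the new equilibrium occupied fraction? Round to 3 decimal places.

Before: p* = 1 − 0.495/1.269 = 0.6099.
After the change, c = 1.367, e = 0.495, so p* = 1 − 0.495/1.367 = 0.6379.

0.638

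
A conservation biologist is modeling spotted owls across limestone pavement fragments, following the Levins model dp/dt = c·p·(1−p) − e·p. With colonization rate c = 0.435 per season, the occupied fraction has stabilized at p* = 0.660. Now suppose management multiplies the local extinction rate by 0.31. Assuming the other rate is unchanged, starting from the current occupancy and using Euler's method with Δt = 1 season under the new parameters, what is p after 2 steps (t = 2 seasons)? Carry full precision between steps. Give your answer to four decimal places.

0.7803

Balance c(1−p*) = e gives e = 0.435×(1 − 0.66000) = 0.14790.
Starting from p₀ = 0.66000; update p ← p + (dp/dt)·Δt with the new parameters.
p: 0.66000 → 0.72735  (Δp = +0.06735)
p: 0.72735 → 0.78027  (Δp = +0.05292)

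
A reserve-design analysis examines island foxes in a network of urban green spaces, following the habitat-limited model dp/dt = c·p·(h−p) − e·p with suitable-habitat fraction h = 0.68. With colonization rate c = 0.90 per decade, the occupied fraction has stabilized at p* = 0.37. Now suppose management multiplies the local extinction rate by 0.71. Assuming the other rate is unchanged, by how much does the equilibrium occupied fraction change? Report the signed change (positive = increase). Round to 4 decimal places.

0.0899

Balance c(h−p*) = e gives e = 0.90×(0.68 − 0.37000) = 0.27900.
New p* = 0.68 − e/c = 0.68 − 0.19809/0.90000 = 0.45990.
Δp* = 0.45990 − 0.37000 = +0.08990.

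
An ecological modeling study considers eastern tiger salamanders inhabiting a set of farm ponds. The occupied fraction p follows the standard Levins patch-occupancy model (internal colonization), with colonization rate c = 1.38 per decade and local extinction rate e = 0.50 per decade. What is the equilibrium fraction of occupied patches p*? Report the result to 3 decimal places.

0.638

At equilibrium, colonization balances extinction: c·p*·(1−p*) = e·p*.
So p* = 1 − e/c = 1 − 0.50/1.38 = 1 − 0.3623 = 0.6377.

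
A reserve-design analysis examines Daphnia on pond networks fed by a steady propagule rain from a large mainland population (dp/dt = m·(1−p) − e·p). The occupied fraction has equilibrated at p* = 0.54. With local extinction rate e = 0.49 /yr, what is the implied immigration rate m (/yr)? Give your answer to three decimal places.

At equilibrium m(1−p*) = e·p*, so m = e·p*/(1−p*).
m = 0.49 × 0.54 / 0.4600 = 0.2646/0.4600 = 0.5752.

0.575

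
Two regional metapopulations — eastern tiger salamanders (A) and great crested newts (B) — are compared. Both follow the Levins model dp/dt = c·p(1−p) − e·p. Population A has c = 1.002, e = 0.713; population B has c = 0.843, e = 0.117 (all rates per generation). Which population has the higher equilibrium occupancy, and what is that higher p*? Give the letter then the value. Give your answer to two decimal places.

A: p*_A = 1 − 0.713/1.002 = 0.2884.
B: p*_B = 1 − 0.117/0.843 = 0.8612.
B is higher at 0.8612.

B, 0.86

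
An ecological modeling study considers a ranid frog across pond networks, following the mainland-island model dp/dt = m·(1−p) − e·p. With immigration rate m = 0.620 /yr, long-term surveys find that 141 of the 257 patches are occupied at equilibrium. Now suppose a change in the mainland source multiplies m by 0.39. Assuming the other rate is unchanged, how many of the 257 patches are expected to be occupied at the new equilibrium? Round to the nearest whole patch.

Observed p* = 141/257 = 0.54864.
Balance m(1−p*) = e·p* gives e = m(1−p*)/p* = 0.620×0.45136/0.54864 = 0.51007.
New p* = m/(m+e) = 0.24180/(0.24180+0.51007) = 0.32160.
Expected occupied = 257 × 0.32160 = 82.65 ≈ 83.

83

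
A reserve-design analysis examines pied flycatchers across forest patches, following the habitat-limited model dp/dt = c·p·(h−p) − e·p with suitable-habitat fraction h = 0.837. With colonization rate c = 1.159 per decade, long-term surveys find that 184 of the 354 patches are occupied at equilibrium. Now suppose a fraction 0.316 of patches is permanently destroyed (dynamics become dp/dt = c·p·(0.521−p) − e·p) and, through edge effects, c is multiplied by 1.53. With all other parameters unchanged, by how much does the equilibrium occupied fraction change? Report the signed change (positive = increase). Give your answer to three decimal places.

-0.206

Observed p* = 184/354 = 0.51977.
Balance c(h−p*) = e gives e = 1.159×(0.837 − 0.51977) = 0.36767.
New p* = 0.521 − e/c = 0.521 − 0.36767/1.77327 = 0.31366.
Δp* = 0.31366 − 0.51977 = -0.20611.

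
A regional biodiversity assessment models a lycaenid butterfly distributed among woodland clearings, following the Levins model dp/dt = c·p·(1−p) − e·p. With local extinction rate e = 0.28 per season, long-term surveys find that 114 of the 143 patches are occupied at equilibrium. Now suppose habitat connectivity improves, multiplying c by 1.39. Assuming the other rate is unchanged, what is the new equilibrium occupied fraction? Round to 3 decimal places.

0.854

Observed p* = 114/143 = 0.79720.
Balance c(1−p*) = e gives c = e/(1 − 0.79720) = 0.28/0.20280 = 1.38067.
New p* = 1 − e/c = 1 − 0.28000/1.91913 = 0.85410.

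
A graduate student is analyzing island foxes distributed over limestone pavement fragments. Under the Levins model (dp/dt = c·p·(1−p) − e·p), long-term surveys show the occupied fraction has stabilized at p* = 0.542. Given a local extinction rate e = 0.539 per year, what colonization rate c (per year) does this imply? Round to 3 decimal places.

1.177

At equilibrium c(1−p*) = e, so c = e/(1−p*).
c = 0.539/(1 − 0.542) = 0.539/0.4580 = 1.1769.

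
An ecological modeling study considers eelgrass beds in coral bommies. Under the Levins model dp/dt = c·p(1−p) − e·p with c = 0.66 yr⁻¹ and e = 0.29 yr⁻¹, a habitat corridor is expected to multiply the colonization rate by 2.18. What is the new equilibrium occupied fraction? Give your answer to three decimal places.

0.798

Before: p* = 1 − 0.29/0.66 = 0.5606.
After the change, c = 1.4388, e = 0.29, so p* = 1 − 0.29/1.4388 = 0.7984.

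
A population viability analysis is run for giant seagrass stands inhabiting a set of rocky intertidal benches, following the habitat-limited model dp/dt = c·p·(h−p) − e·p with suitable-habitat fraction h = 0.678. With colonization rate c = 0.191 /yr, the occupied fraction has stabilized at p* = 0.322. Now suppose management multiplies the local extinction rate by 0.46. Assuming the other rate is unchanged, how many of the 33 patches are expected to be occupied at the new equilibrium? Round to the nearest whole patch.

Balance c(h−p*) = e gives e = 0.191×(0.678 − 0.32200) = 0.06800.
New p* = 0.678 − e/c = 0.678 − 0.03128/0.19100 = 0.51423.
Expected occupied = 33 × 0.51423 = 16.97 ≈ 17.

17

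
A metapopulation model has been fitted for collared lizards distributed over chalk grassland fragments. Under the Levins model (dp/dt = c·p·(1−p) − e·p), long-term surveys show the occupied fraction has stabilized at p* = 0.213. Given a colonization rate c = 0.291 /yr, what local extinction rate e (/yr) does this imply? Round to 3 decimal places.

At equilibrium c(1−p*) = e.
e = 0.291 × (1 − 0.213) = 0.291 × 0.7870 = 0.2290.

0.229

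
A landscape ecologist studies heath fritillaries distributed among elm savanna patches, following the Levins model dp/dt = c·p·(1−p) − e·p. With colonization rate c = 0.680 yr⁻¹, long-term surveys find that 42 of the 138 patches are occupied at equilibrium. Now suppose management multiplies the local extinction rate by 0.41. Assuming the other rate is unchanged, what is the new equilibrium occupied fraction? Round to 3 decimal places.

Observed p* = 42/138 = 0.30435.
Balance c(1−p*) = e gives e = 0.680×(1 − 0.30435) = 0.47304.
New p* = 1 − e/c = 1 − 0.19395/0.68000 = 0.71478.

0.715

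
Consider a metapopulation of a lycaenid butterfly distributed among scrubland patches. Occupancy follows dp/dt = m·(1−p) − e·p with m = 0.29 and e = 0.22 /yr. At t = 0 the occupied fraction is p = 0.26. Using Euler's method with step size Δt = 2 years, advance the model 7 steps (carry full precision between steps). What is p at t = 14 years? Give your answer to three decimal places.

Update rule: p ← p + [m·(1−p) − e·p]·Δt with Δt = 2.
t = 2: p = 0.26000 + (+0.31480) = 0.57480
t = 4: p = 0.57480 + (-0.00630) = 0.56850
t = 6: p = 0.56850 + (+0.00013) = 0.56863
t = 8: p = 0.56863 + (-0.00000) = 0.56863
t = 10: p = 0.56863 + (+0.00000) = 0.56863
t = 12: p = 0.56863 + (-0.00000) = 0.56863
t = 14: p = 0.56863 + (+0.00000) = 0.56863

0.569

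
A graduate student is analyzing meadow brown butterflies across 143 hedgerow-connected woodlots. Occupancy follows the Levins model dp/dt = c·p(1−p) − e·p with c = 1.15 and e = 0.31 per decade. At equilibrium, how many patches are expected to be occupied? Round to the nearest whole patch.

p* = 1 − e/c = 1 − 0.31/1.15 = 0.7304.
Expected occupied patches = N × p* = 143 × 0.7304 = 104.45 ≈ 104.

104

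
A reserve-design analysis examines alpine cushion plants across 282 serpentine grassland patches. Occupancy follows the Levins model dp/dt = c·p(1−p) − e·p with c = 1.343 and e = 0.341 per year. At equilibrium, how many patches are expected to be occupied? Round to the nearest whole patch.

210

p* = 1 − e/c = 1 − 0.341/1.343 = 0.7461.
Expected occupied patches = N × p* = 282 × 0.7461 = 210.40 ≈ 210.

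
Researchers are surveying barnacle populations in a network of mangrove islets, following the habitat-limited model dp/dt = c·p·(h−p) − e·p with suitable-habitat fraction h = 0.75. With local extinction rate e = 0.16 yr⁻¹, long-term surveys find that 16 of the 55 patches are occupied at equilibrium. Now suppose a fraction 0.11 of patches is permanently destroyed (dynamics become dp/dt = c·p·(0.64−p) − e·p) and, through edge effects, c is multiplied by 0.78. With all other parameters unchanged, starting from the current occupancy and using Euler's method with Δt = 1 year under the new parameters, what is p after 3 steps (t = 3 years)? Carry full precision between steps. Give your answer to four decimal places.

Observed p* = 16/55 = 0.29091.
Balance c(h−p*) = e gives c = e/(0.75 − 0.29091) = 0.16/0.45909 = 0.34851.
Starting from p₀ = 0.29091; update p ← p + (dp/dt)·Δt with the new parameters.
step 1: Δp = -0.01894, p = 0.27197
step 2: Δp = -0.01631, p = 0.25566
step 3: Δp = -0.01419, p = 0.24147

0.2415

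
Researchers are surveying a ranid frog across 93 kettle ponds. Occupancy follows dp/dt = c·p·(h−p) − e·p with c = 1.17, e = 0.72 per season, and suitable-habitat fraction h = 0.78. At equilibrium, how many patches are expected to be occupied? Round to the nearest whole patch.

p* = h − e/c = 0.78 − 0.6154 = 0.1646.
Expected occupied patches = N × p* = 93 × 0.1646 = 15.31 ≈ 15.

15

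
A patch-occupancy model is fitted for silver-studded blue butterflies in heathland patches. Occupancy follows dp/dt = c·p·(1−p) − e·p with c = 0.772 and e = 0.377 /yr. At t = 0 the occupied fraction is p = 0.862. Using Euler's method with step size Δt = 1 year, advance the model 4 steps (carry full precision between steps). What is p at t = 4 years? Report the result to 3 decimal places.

Update rule: p ← p + [c·p·(1−p) − e·p]·Δt with Δt = 1.
t = 1: p = 0.86200 + (-0.23314) = 0.62886
t = 2: p = 0.62886 + (-0.05690) = 0.57196
t = 3: p = 0.57196 + (-0.02663) = 0.54533
t = 4: p = 0.54533 + (-0.01418) = 0.53116

0.531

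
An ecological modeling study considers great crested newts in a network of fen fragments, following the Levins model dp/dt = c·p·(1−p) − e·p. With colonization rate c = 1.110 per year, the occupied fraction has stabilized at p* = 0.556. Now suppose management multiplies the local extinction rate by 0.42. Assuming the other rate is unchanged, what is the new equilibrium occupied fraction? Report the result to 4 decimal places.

0.8135

Balance c(1−p*) = e gives e = 1.110×(1 − 0.55600) = 0.49284.
New p* = 1 − e/c = 1 − 0.20699/1.11000 = 0.81352.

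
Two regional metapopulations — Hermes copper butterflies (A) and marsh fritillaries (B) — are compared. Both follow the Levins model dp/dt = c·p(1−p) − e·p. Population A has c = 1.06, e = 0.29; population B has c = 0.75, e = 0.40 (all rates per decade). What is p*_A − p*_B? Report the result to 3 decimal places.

0.260

A: p*_A = 1 − 0.29/1.06 = 0.7264.
B: p*_B = 1 − 0.40/0.75 = 0.4667.
p*_A − p*_B = 0.7264 − 0.4667 = 0.2597.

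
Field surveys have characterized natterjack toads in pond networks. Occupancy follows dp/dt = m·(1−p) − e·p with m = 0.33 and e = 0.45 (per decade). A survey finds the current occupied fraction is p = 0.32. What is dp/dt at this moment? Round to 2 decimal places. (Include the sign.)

0.08

Colonization term: m·(1−p) = 0.33×0.6800 = 0.22440.
Extinction term: e·p = 0.14400.
dp/dt = 0.22440 − 0.14400 = 0.08040.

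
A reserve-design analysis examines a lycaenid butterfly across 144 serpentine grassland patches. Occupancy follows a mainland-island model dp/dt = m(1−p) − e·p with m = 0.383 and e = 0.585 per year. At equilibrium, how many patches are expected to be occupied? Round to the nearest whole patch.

p* = m/(m+e) = 0.383/0.9680 = 0.3957.
Expected occupied patches = N × p* = 144 × 0.3957 = 56.98 ≈ 57.

57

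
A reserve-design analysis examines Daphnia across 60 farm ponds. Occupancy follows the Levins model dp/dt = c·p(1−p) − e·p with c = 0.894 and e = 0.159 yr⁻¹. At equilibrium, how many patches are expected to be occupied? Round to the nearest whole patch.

49

p* = 1 − e/c = 1 − 0.159/0.894 = 0.8221.
Expected occupied patches = N × p* = 60 × 0.8221 = 49.33 ≈ 49.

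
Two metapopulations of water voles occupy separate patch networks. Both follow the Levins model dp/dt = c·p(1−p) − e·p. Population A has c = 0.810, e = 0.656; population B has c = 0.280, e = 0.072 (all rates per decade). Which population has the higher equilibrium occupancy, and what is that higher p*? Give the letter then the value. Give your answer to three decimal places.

B, 0.743

A: p*_A = 1 − 0.656/0.810 = 0.1901.
B: p*_B = 1 − 0.072/0.280 = 0.7429.
B is higher at 0.7429.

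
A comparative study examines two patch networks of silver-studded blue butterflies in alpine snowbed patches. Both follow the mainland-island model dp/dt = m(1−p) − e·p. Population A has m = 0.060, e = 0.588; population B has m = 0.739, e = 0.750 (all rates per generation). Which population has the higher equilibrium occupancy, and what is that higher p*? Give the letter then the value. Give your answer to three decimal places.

A: p*_A = m/(m+e) = 0.060/0.6480 = 0.0926.
B: p*_B = 0.739/1.4890 = 0.4963.
B is higher at 0.4963.

B, 0.496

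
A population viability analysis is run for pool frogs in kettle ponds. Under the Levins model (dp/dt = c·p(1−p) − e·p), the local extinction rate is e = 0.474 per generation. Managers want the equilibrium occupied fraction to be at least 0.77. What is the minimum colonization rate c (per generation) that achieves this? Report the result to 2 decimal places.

p* = 1 − e/c ≥ 0.77 requires e/c ≤ 0.2300, i.e. c ≥ e/0.2300.
c_min = 0.474/0.2300 = 2.0609.

2.06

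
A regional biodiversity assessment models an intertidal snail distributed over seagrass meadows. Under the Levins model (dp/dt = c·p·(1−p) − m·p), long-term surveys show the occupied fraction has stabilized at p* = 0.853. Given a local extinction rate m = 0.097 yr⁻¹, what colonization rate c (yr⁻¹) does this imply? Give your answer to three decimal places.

At equilibrium c(1−p*) = m, so c = m/(1−p*).
c = 0.097/(1 − 0.853) = 0.097/0.1470 = 0.6599.

0.660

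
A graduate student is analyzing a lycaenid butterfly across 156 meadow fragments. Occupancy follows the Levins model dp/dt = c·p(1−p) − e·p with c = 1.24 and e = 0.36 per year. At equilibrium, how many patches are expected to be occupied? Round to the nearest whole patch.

111

p* = 1 − e/c = 1 − 0.36/1.24 = 0.7097.
Expected occupied patches = N × p* = 156 × 0.7097 = 110.71 ≈ 111.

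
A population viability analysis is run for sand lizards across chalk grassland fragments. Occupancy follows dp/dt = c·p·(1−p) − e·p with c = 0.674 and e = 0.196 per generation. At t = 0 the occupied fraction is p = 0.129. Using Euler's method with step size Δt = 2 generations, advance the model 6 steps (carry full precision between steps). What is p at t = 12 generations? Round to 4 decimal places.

0.7090

Update rule: p ← p + [c·p·(1−p) − e·p]·Δt with Δt = 2.
t = 2: p = 0.12900 + (+0.10089) = 0.22989
t = 4: p = 0.22989 + (+0.14853) = 0.37843
t = 6: p = 0.37843 + (+0.16873) = 0.54716
t = 8: p = 0.54716 + (+0.11952) = 0.66668
t = 10: p = 0.66668 + (+0.03822) = 0.70489
t = 12: p = 0.70489 + (+0.00409) = 0.70898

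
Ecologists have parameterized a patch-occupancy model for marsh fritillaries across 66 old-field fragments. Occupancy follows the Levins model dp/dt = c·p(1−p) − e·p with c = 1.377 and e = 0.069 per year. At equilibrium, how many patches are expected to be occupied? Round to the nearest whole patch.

p* = 1 − e/c = 1 − 0.069/1.377 = 0.9499.
Expected occupied patches = N × p* = 66 × 0.9499 = 62.69 ≈ 63.

63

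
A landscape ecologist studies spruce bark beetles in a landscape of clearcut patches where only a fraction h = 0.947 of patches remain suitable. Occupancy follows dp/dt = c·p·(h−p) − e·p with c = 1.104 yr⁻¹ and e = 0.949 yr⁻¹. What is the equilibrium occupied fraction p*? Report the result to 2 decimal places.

Setting dp/dt = 0 and dividing by p* gives c·(h−p*) = e.
So p* = h − e/c = 0.947 − 0.949/1.104 = 0.947 − 0.8596 = 0.0874.

0.09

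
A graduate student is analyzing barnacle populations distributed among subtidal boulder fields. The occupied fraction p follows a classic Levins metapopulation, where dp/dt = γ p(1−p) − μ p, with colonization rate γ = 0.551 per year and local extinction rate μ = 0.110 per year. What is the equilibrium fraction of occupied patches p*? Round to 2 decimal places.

At equilibrium, colonization balances extinction: γ·p*·(1−p*) = μ·p*.
So p* = 1 − μ/γ = 1 − 0.110/0.551 = 1 − 0.1996 = 0.8004.

0.80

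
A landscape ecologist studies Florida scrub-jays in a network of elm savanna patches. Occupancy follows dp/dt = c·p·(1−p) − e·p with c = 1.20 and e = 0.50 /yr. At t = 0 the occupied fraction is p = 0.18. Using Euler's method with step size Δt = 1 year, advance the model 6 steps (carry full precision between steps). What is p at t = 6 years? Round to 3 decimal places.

Update rule: p ← p + [c·p·(1−p) − e·p]·Δt with Δt = 1.
  1  |  dp/dt·Δt = +0.087120  |  p_1 = 0.267120
  2  |  dp/dt·Δt = +0.101360  |  p_2 = 0.368480
  3  |  dp/dt·Δt = +0.095003  |  p_3 = 0.463483
  4  |  dp/dt·Δt = +0.066658  |  p_4 = 0.530141
  5  |  dp/dt·Δt = +0.033839  |  p_5 = 0.563981
  6  |  dp/dt·Δt = +0.013098  |  p_6 = 0.577078

0.577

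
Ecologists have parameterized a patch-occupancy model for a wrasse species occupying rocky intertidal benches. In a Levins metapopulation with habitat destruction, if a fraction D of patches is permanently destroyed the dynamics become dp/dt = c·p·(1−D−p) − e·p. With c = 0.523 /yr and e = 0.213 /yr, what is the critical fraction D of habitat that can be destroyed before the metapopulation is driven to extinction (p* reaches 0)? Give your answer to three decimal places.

0.593

The nontrivial equilibrium is p* = (1−D) − e/c; extinction occurs when this hits zero.
So D_crit = 1 − e/c = 1 − 0.213/0.523 = 1 − 0.4073 = 0.5927.
This equals the undisturbed p*, a classic result of Lande's extension.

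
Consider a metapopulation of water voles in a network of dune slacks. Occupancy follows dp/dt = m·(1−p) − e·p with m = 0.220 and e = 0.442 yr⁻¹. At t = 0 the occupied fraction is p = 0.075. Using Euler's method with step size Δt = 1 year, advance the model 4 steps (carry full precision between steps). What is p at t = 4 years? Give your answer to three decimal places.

0.329

Update rule: p ← p + [m·(1−p) − e·p]·Δt with Δt = 1.
t = 1: p = 0.07500 + (+0.17035) = 0.24535
t = 2: p = 0.24535 + (+0.05758) = 0.30293
t = 3: p = 0.30293 + (+0.01946) = 0.32239
t = 4: p = 0.32239 + (+0.00658) = 0.32897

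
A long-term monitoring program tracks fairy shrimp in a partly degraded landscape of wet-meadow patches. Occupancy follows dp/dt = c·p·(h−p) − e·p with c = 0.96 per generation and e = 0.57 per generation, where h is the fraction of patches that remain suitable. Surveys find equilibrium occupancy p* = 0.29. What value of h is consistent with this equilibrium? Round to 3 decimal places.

0.884

At equilibrium c(h−p*) = e, so h = p* + e/c.
h = 0.29 + 0.57/0.96 = 0.29 + 0.5938 = 0.8838.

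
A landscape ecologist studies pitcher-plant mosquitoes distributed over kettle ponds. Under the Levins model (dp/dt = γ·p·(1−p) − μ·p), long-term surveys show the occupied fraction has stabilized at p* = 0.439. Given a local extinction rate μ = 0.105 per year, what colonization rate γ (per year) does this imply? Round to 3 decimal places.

At equilibrium γ(1−p*) = μ, so γ = μ/(1−p*).
γ = 0.105/(1 − 0.439) = 0.105/0.5610 = 0.1872.

0.187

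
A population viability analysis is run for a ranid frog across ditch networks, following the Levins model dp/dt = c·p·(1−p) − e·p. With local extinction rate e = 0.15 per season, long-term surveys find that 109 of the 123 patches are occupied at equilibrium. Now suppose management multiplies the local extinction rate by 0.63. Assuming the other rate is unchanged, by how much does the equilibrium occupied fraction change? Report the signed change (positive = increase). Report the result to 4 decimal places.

Observed p* = 109/123 = 0.88618.
Balance c(1−p*) = e gives c = e/(1 − 0.88618) = 0.15/0.11382 = 1.31787.
New p* = 1 − e/c = 1 − 0.09450/1.31787 = 0.92829.
Δp* = 0.92829 − 0.88618 = +0.04211.

0.0421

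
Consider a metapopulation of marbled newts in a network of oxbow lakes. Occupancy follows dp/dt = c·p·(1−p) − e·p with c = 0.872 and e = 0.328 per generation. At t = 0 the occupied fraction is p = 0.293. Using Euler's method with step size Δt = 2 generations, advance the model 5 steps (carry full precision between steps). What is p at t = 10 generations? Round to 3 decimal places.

0.624

Update rule: p ← p + [c·p·(1−p) − e·p]·Δt with Δt = 2.
t = 2: p = 0.29300 + (+0.16906) = 0.46206
t = 4: p = 0.46206 + (+0.13038) = 0.59244
t = 6: p = 0.59244 + (+0.03246) = 0.62490
t = 8: p = 0.62490 + (-0.00114) = 0.62376
t = 10: p = 0.62376 + (+0.00010) = 0.62386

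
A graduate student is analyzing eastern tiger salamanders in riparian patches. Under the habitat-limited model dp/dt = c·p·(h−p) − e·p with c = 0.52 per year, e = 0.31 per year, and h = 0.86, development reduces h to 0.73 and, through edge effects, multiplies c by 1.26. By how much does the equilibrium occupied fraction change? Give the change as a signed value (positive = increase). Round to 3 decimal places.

Before: p* = h − e/c = 0.86 − 0.31/0.52 = 0.86 − 0.5962 = 0.2638.
After: c = 0.6552, e = 0.31, h = 0.73; p* = 0.73 − 0.31/0.6552 = 0.2569.
Δp* = 0.2569 − 0.2638 = -0.0070.

-0.007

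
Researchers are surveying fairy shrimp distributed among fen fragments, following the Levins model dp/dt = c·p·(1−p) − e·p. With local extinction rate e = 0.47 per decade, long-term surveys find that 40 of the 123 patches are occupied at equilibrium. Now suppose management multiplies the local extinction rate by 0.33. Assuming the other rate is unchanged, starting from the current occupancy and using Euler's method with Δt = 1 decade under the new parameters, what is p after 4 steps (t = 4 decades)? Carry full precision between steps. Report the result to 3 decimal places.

Observed p* = 40/123 = 0.32520.
Balance c(1−p*) = e gives c = e/(1 − 0.32520) = 0.47/0.67480 = 0.69651.
Starting from p₀ = 0.32520; update p ← p + (dp/dt)·Δt with the new parameters.
p: 0.32520 → 0.42761  (Δp = +0.10241)
p: 0.42761 → 0.53176  (Δp = +0.10415)
p: 0.53176 → 0.62271  (Δp = +0.09095)
p: 0.62271 → 0.68977  (Δp = +0.06706)

0.690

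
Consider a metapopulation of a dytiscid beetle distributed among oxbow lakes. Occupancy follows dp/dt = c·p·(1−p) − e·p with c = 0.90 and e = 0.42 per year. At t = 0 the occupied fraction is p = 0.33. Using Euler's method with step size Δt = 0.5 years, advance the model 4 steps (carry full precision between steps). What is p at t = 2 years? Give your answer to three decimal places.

Update rule: p ← p + [c·p·(1−p) − e·p]·Δt with Δt = 0.5.
  1  |  dp/dt·Δt = +0.030195  |  p_1 = 0.360195
  2  |  dp/dt·Δt = +0.028064  |  p_2 = 0.388259
  3  |  dp/dt·Δt = +0.025347  |  p_3 = 0.413606
  4  |  dp/dt·Δt = +0.022284  |  p_4 = 0.435890

0.436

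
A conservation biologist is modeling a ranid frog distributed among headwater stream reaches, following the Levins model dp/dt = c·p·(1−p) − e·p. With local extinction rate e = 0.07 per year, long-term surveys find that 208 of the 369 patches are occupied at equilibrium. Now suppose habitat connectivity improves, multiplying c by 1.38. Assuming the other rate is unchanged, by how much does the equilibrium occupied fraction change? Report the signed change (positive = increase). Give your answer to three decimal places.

Observed p* = 208/369 = 0.56369.
Balance c(1−p*) = e gives c = e/(1 − 0.56369) = 0.07/0.43631 = 0.16044.
New p* = 1 − e/c = 1 − 0.07000/0.22141 = 0.68384.
Δp* = 0.68384 − 0.56369 = +0.12015.

0.120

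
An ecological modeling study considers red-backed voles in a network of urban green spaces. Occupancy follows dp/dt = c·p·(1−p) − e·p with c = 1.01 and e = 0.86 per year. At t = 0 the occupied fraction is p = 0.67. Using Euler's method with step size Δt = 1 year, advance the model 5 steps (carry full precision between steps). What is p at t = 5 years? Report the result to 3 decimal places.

Update rule: p ← p + [c·p·(1−p) − e·p]·Δt with Δt = 1.
  1  |  dp/dt·Δt = -0.352889  |  p_1 = 0.317111
  2  |  dp/dt·Δt = -0.053998  |  p_2 = 0.263113
  3  |  dp/dt·Δt = -0.030454  |  p_3 = 0.232659
  4  |  dp/dt·Δt = -0.019773  |  p_4 = 0.212886
  5  |  dp/dt·Δt = -0.013841  |  p_5 = 0.199045

0.199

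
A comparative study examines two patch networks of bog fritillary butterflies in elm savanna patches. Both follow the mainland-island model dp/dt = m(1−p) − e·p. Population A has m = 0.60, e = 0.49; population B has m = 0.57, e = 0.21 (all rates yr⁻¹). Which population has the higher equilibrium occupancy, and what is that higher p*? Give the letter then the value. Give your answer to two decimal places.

A: p*_A = m/(m+e) = 0.60/1.0900 = 0.5505.
B: p*_B = 0.57/0.7800 = 0.7308.
B is higher at 0.7308.

B, 0.73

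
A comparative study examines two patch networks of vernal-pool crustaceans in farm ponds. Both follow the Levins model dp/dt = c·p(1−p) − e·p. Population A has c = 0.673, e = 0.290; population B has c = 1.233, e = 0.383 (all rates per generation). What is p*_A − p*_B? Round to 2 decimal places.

A: p*_A = 1 − 0.290/0.673 = 0.5691.
B: p*_B = 1 − 0.383/1.233 = 0.6894.
p*_A − p*_B = 0.5691 − 0.6894 = -0.1203.

-0.12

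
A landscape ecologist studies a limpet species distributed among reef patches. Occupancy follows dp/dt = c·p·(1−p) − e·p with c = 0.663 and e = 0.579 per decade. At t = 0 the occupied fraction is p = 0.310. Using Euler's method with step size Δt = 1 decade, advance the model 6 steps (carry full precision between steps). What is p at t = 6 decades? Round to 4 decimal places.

Update rule: p ← p + [c·p·(1−p) − e·p]·Δt with Δt = 1.
step 1: Δp = -0.03767, p = 0.27233
step 2: Δp = -0.02629, p = 0.24603
step 3: Δp = -0.01947, p = 0.22657
step 4: Δp = -0.01500, p = 0.21156
step 5: Δp = -0.01190, p = 0.19966
step 6: Δp = -0.00966, p = 0.19000

0.1900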